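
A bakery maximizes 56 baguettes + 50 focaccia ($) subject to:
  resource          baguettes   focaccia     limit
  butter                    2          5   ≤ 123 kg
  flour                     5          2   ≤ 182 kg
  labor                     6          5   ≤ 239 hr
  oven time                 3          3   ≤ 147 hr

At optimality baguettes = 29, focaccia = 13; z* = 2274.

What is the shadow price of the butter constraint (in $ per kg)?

Binding: butter and labor. Non-binding: flour (11 unused), oven time (21 unused).
Slack constraints have shadow price 0 (complementary slackness).
The binding rows give the dual system: 2·y_butter + 6·y_labor = 56 and 5·y_butter + 5·y_labor = 50.
Solving: y_butter = 1, y_labor = 9.
Shadow price of butter = 1.

1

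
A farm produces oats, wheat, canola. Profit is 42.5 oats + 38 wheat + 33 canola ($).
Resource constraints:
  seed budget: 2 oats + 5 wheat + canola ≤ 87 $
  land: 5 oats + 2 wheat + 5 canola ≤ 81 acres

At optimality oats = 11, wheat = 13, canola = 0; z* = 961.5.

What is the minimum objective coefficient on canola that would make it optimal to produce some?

37.5

At the optimum: seed budget uses 87 of 87 (binding); land uses 81 of 81 (binding).
The binding rows give the dual system: 2·y_seed budget + 5·y_land = 42.5 and 5·y_seed budget + 2·y_land = 38.
→ y_seed budget = 5 and y_land = 6.5.
canola enters the basis when its profit ≥ yᵀa₃ = 5·1 + 6.5·5 = 37.5.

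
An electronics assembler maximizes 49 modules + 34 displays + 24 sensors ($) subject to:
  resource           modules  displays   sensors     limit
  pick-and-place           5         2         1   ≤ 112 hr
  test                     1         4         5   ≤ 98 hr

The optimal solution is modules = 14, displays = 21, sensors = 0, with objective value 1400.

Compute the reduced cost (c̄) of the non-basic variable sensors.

-5

At the optimum: pick-and-place uses 112 of 112 (binding); test uses 98 of 98 (binding).
The binding rows give the dual system: 5·y_pick-and-place + 1·y_test = 49 and 2·y_pick-and-place + 4·y_test = 34.
→ y_pick-and-place = 9 and y_test = 4.
Reduced cost of sensors: c₃ − yᵀa₃ = 24 − (9·1 + 4·5) = 24 − 29 = -5.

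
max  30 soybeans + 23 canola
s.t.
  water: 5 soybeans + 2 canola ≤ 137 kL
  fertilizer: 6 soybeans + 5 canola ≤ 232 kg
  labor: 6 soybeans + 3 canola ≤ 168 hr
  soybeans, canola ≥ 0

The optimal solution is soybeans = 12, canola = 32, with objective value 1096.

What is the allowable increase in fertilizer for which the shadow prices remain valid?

48

Binding constraints: fertilizer, labor. The basis is B = [[6,5],[6,3]] with det -12.
Per unit increase in fertilizer, x* moves by d = (-0.25, 0.5).
The basis stays optimal until soybeans reaches 0; allowable increase = 48 kg.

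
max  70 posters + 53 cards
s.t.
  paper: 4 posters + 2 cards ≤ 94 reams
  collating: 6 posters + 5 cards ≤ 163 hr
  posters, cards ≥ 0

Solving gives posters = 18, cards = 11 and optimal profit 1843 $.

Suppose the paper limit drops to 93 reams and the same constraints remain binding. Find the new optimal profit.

Check each constraint at x*: paper 94/94 (tight); collating 163/163 (tight).
From A_Bᵀ y = c: 4·y_paper + 6·y_collating = 70; 2·y_paper + 5·y_collating = 53.
→ y_paper = 4 and y_collating = 9.
Δz = y_paper·Δb = 4 × (-1) = -4, so new z* = 1843 − 4 = 1839.

1839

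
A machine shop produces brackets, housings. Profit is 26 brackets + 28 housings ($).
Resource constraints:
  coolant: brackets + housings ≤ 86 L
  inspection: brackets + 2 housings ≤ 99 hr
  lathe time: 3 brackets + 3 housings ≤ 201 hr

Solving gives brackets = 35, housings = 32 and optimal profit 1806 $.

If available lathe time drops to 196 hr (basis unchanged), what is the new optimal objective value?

1766

Check each constraint at x*: coolant 67/86 (slack 19); inspection 99/99 (tight); lathe time 201/201 (tight).
Slack constraints have shadow price 0 (complementary slackness).
The binding rows give the dual system: 1·y_inspection + 3·y_lathe time = 26 and 2·y_inspection + 3·y_lathe time = 28.
This yields shadow prices y_inspection = 2, y_lathe time = 8.
Δz = y_lathe time·Δb = 8 × (-5) = -40, so new z* = 1806 − 40 = 1766.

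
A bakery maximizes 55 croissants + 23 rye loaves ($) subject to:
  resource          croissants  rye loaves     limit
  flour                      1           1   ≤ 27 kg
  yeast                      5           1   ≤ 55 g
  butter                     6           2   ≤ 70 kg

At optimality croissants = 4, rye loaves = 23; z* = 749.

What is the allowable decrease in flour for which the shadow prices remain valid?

Binding constraints: flour, butter. The basis is B = [[1,1],[6,2]] with det -4.
Per unit decrease in flour, x* moves by d = (0.5, -1.5).
The basis stays optimal until yeast becomes binding; allowable decrease = 12 kg.

12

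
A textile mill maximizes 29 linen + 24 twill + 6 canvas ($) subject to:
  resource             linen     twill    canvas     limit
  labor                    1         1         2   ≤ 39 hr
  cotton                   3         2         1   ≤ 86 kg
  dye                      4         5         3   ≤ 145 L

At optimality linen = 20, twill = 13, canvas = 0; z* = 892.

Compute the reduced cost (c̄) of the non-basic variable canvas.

Binding: cotton and dye. Non-binding: labor (6 unused).
Since labor is not tight, its dual is 0.
The binding rows give the dual system: 3·y_cotton + 4·y_dye = 29 and 2·y_cotton + 5·y_dye = 24.
Solving: y_cotton = 7, y_dye = 2.
Reduced cost of canvas: c₃ − yᵀa₃ = 6 − (7·1 + 2·3) = 6 − 13 = -7.

-7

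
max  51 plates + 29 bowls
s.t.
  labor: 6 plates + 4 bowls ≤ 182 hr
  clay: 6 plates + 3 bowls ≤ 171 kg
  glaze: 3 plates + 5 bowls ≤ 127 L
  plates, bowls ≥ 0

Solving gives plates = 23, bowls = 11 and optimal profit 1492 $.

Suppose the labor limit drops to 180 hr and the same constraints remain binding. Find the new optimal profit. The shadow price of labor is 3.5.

1485

Δb = -2, so new z* = 1492 + (3.5)·(-2) = 1492 − 7 = 1485.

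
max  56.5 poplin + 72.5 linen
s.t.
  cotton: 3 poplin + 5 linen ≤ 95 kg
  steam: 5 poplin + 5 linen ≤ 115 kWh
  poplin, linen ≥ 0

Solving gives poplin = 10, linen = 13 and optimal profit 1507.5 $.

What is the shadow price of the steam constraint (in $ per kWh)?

Both cotton and steam are binding at x*.
The binding rows give the dual system: 3·y_cotton + 5·y_steam = 56.5 and 5·y_cotton + 5·y_steam = 72.5.
→ y_cotton = 8 and y_steam = 6.5.
Shadow price of steam = 6.5.

6.5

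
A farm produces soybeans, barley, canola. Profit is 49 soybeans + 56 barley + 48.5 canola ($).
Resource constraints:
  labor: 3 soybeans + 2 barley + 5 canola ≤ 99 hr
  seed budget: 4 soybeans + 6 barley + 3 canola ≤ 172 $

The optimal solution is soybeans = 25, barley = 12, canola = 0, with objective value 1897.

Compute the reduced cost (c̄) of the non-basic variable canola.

Both labor and seed budget are binding at x*.
The binding rows give the dual system: 3·y_labor + 4·y_seed budget = 49 and 2·y_labor + 6·y_seed budget = 56.
This yields shadow prices y_labor = 7, y_seed budget = 7.
Reduced cost of canola: c₃ − yᵀa₃ = 48.5 − (7·5 + 7·3) = 48.5 − 56 = -7.5.

-7.5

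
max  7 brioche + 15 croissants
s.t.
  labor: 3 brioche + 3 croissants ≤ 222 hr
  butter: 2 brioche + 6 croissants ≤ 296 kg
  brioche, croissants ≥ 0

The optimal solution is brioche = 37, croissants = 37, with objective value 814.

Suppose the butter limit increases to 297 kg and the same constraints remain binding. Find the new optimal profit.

Check each constraint at x*: labor 222/222 (tight); butter 296/296 (tight).
The binding rows give the dual system: 3·y_labor + 2·y_butter = 7 and 3·y_labor + 6·y_butter = 15.
Solving: y_labor = 1, y_butter = 2.
Δz = y_butter·Δb = 2 × (1) = 2, so new z* = 814 + 2 = 816.

816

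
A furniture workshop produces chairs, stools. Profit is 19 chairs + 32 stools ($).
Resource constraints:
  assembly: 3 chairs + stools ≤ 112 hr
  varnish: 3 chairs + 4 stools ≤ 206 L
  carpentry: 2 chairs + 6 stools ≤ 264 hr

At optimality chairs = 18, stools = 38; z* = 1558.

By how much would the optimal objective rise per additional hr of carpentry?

2

At the optimum: assembly uses 92 of 112 (slack = 20); varnish uses 206 of 206 (binding); carpentry uses 264 of 264 (binding).
By complementary slackness, y = 0 for the non-binding constraint.
From A_Bᵀ y = c: 3·y_varnish + 2·y_carpentry = 19; 4·y_varnish + 6·y_carpentry = 32.
Solving: y_varnish = 5, y_carpentry = 2.
Shadow price of carpentry = 2.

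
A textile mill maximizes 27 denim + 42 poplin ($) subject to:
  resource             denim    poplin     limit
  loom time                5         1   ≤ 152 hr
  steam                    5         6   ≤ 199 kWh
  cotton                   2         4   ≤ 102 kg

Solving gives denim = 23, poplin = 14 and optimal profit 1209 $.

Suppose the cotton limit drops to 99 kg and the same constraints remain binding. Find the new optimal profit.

Binding: steam and cotton. Non-binding: loom time (23 unused).
By complementary slackness, y = 0 for the non-binding constraint.
Dual feasibility on the basic columns requires 5·y_steam + 2·y_cotton = 27, 6·y_steam + 4·y_cotton = 42.
→ y_steam = 3 and y_cotton = 6.
Δz = y_cotton·Δb = 6 × (-3) = -18, so new z* = 1209 − 18 = 1191.

1191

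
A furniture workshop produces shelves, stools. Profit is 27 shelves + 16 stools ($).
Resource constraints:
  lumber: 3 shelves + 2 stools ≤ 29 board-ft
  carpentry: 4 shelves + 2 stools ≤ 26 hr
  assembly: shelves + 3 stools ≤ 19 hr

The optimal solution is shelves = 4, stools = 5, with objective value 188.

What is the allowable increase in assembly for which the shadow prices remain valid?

Binding constraints: carpentry, assembly. The basis is B = [[4,2],[1,3]] with det 10.
Per unit increase in assembly, x* moves by d = (-0.2, 0.4).
The basis stays optimal until shelves reaches 0; allowable increase = 20 hr.

20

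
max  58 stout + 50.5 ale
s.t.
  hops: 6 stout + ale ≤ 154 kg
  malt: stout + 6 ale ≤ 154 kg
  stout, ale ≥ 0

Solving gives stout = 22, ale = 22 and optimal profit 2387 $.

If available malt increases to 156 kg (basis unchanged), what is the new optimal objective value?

At the optimum: hops uses 154 of 154 (binding); malt uses 154 of 154 (binding).
The binding rows give the dual system: 6·y_hops + 1·y_malt = 58 and 1·y_hops + 6·y_malt = 50.5.
Solving: y_hops = 8.5, y_malt = 7.
Δz = y_malt·Δb = 7 × (2) = 14, so new z* = 2387 + 14 = 2401.

2401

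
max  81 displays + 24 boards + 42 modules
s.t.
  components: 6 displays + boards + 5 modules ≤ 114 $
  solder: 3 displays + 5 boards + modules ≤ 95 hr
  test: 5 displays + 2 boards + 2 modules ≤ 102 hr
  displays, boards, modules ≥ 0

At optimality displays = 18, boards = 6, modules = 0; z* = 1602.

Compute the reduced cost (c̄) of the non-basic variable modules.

-6

At the optimum: components uses 114 of 114 (binding); solder uses 84 of 95 (slack = 11); test uses 102 of 102 (binding).
Slack constraints have shadow price 0 (complementary slackness).
From A_Bᵀ y = c: 6·y_components + 5·y_test = 81; 1·y_components + 2·y_test = 24.
This yields shadow prices y_components = 6, y_test = 9.
Reduced cost of modules: c₃ − yᵀa₃ = 42 − (6·5 + 9·2) = 42 − 48 = -6.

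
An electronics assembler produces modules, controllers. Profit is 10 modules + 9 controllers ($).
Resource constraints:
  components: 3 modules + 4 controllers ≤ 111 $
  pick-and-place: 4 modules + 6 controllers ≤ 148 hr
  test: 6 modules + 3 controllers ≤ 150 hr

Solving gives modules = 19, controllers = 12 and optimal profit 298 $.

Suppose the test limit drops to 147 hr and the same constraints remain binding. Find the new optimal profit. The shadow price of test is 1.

295

Δb = -3, so new z* = 298 + (1)·(-3) = 298 − 3 = 295.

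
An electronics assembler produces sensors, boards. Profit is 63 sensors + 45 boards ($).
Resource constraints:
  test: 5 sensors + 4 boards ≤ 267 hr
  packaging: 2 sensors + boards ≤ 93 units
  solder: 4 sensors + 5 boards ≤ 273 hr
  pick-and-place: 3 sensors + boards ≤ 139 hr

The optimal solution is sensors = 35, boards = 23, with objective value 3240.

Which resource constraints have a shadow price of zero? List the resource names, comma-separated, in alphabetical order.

pick-and-place, solder

test: 267/267 (binding)
packaging: 93/93 (binding)
solder: 255/273 (slack 18)
pick-and-place: 128/139 (slack 11)
By complementary slackness, a constraint with positive slack has shadow price 0 → pick-and-place, solder.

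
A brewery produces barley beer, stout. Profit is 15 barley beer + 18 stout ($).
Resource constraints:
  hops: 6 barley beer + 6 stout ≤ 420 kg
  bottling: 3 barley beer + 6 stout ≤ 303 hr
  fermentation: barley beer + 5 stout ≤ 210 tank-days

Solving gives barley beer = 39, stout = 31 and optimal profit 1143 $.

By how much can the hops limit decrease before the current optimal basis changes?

32

Binding constraints: hops, bottling. The basis is B = [[6,6],[3,6]] with det 18.
Per unit decrease in hops, x* moves by d = (-0.3333, 0.1667).
The basis stays optimal until fermentation becomes binding; allowable decrease = 32 kg.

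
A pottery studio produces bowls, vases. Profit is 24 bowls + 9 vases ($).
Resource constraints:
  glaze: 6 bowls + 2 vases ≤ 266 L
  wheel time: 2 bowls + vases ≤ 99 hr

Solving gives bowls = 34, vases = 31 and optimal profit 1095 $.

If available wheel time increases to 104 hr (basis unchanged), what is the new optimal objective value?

1110

At the optimum: glaze uses 266 of 266 (binding); wheel time uses 99 of 99 (binding).
Dual feasibility on the basic columns requires 6·y_glaze + 2·y_wheel time = 24, 2·y_glaze + 1·y_wheel time = 9.
This yields shadow prices y_glaze = 3, y_wheel time = 3.
Δz = y_wheel time·Δb = 3 × (5) = 15, so new z* = 1095 + 15 = 1110.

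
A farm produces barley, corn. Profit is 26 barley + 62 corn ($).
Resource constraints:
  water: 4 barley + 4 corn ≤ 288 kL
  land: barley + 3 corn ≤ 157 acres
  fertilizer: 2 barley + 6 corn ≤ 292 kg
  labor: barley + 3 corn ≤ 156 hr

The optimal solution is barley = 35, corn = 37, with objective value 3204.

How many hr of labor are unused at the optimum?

labor used = 1·35 + 3·37 = 146; slack = 156 − 146 = 10.

10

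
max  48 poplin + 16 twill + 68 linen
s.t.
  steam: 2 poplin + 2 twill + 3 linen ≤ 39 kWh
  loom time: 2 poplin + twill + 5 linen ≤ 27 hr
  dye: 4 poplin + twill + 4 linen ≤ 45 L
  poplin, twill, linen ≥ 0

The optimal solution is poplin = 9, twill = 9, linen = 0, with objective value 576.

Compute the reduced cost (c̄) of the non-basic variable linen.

At the optimum: steam uses 36 of 39 (slack = 3); loom time uses 27 of 27 (binding); dye uses 45 of 45 (binding).
Since steam is not tight, its dual is 0.
Dual feasibility on the basic columns requires 2·y_loom time + 4·y_dye = 48, 1·y_loom time + 1·y_dye = 16.
This yields shadow prices y_loom time = 8, y_dye = 8.
Reduced cost of linen: c₃ − yᵀa₃ = 68 − (8·5 + 8·4) = 68 − 72 = -4.

-4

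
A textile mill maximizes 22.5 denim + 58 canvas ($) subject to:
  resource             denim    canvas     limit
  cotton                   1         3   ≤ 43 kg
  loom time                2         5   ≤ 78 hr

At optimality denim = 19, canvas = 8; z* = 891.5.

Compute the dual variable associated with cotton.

3.5

At the optimum: cotton uses 43 of 43 (binding); loom time uses 78 of 78 (binding).
The binding rows give the dual system: 1·y_cotton + 2·y_loom time = 22.5 and 3·y_cotton + 5·y_loom time = 58.
This yields shadow prices y_cotton = 3.5, y_loom time = 9.5.
Shadow price of cotton = 3.5.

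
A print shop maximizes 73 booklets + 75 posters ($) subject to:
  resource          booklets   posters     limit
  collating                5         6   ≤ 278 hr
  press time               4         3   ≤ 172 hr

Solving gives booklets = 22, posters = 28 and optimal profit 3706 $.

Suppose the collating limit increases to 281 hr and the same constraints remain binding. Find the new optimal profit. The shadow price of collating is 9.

3733

Δb = 3, so new z* = 3706 + (9)·(3) = 3706 + 27 = 3733.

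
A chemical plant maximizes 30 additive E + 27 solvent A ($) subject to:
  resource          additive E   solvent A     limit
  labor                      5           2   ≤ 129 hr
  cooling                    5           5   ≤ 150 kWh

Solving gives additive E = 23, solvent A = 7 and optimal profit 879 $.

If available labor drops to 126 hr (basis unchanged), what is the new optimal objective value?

Check each constraint at x*: labor 129/129 (tight); cooling 150/150 (tight).
From A_Bᵀ y = c: 5·y_labor + 5·y_cooling = 30; 2·y_labor + 5·y_cooling = 27.
→ y_labor = 1 and y_cooling = 5.
Δz = y_labor·Δb = 1 × (-3) = -3, so new z* = 879 − 3 = 876.

876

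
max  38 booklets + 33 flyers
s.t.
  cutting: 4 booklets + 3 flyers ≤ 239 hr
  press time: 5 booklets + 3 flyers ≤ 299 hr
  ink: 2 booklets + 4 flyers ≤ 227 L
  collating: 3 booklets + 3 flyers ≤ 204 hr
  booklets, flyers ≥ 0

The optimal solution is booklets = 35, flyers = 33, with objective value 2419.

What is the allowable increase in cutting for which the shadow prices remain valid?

Binding constraints: cutting, collating. The basis is B = [[4,3],[3,3]] with det 3.
Per unit increase in cutting, x* moves by d = (1, -1).
The basis stays optimal until press time becomes binding; allowable increase = 12.5 hr.

12.5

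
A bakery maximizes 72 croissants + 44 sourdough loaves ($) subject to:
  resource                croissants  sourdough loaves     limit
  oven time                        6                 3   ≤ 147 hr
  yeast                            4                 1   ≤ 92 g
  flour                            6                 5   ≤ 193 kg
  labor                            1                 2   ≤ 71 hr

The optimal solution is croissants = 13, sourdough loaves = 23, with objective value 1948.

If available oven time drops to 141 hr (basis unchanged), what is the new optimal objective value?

1900

Binding: oven time and flour. Non-binding: yeast (17 unused), labor (12 unused).
By complementary slackness, y = 0 for the non-binding constraints.
From A_Bᵀ y = c: 6·y_oven time + 6·y_flour = 72; 3·y_oven time + 5·y_flour = 44.
→ y_oven time = 8 and y_flour = 4.
Δz = y_oven time·Δb = 8 × (-6) = -48, so new z* = 1948 − 48 = 1900.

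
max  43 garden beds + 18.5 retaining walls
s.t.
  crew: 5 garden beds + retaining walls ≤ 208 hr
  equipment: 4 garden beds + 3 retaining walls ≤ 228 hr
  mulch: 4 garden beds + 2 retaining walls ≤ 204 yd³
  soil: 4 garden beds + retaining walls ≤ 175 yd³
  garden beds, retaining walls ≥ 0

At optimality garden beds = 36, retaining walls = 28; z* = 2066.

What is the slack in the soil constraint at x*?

3

soil used = 4·36 + 1·28 = 172; slack = 175 − 172 = 3.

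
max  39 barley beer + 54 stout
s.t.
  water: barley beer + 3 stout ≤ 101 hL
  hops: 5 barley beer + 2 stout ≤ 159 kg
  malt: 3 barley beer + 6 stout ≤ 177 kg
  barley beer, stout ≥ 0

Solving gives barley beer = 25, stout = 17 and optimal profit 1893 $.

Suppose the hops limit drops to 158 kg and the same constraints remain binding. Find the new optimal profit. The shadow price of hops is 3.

1890

Δb = -1, so new z* = 1893 + (3)·(-1) = 1893 − 3 = 1890.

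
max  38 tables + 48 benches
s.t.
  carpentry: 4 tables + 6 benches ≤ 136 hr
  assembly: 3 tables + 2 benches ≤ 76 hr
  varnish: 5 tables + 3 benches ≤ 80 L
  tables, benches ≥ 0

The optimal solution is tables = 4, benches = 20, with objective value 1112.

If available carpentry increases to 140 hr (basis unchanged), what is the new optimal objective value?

At the optimum: carpentry uses 136 of 136 (binding); assembly uses 52 of 76 (slack = 24); varnish uses 80 of 80 (binding).
Since assembly is not tight, its dual is 0.
From A_Bᵀ y = c: 4·y_carpentry + 5·y_varnish = 38; 6·y_carpentry + 3·y_varnish = 48.
This yields shadow prices y_carpentry = 7, y_varnish = 2.
Δz = y_carpentry·Δb = 7 × (4) = 28, so new z* = 1112 + 28 = 1140.

1140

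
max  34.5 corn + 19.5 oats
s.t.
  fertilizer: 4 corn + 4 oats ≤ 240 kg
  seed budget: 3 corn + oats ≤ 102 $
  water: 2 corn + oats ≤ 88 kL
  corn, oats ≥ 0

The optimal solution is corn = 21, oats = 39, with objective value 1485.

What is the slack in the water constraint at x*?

7

water used = 2·21 + 1·39 = 81; slack = 88 − 81 = 7.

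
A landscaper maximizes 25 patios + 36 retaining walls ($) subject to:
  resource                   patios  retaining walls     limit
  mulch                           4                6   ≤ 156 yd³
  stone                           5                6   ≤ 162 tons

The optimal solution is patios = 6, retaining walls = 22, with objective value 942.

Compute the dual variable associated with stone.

Both mulch and stone are binding at x*.
The binding rows give the dual system: 4·y_mulch + 5·y_stone = 25 and 6·y_mulch + 6·y_stone = 36.
→ y_mulch = 5 and y_stone = 1.
Shadow price of stone = 1.

1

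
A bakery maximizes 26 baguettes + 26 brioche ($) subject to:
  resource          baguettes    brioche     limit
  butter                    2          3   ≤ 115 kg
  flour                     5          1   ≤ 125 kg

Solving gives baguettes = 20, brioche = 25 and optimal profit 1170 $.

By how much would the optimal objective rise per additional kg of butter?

8

Both butter and flour are binding at x*.
The binding rows give the dual system: 2·y_butter + 5·y_flour = 26 and 3·y_butter + 1·y_flour = 26.
This yields shadow prices y_butter = 8, y_flour = 2.
Shadow price of butter = 8.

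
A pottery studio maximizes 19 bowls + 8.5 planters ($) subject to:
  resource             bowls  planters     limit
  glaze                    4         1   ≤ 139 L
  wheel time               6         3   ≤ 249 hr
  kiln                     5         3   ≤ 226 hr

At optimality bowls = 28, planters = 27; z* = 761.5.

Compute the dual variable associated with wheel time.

2.5

Binding: glaze and wheel time. Non-binding: kiln (5 unused).
Slack constraints have shadow price 0 (complementary slackness).
Dual feasibility on the basic columns requires 4·y_glaze + 6·y_wheel time = 19, 1·y_glaze + 3·y_wheel time = 8.5.
This yields shadow prices y_glaze = 1, y_wheel time = 2.5.
Shadow price of wheel time = 2.5.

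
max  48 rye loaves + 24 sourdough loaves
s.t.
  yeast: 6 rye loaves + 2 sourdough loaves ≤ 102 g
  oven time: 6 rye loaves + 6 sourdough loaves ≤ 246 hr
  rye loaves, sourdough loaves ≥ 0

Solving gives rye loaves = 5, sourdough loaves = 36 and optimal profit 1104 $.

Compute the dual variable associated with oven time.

Both yeast and oven time are binding at x*.
The binding rows give the dual system: 6·y_yeast + 6·y_oven time = 48 and 2·y_yeast + 6·y_oven time = 24.
This yields shadow prices y_yeast = 6, y_oven time = 2.
Shadow price of oven time = 2.

2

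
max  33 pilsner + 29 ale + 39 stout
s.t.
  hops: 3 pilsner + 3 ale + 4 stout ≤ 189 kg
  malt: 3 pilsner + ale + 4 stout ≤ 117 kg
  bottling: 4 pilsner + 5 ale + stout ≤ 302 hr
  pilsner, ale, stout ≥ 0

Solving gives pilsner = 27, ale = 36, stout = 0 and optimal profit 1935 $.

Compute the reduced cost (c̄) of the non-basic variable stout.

Check each constraint at x*: hops 189/189 (tight); malt 117/117 (tight); bottling 288/302 (slack 14).
By complementary slackness, y = 0 for the non-binding constraint.
The binding rows give the dual system: 3·y_hops + 3·y_malt = 33 and 3·y_hops + 1·y_malt = 29.
Solving: y_hops = 9, y_malt = 2.
Reduced cost of stout: c₃ − yᵀa₃ = 39 − (9·4 + 2·4) = 39 − 44 = -5.

-5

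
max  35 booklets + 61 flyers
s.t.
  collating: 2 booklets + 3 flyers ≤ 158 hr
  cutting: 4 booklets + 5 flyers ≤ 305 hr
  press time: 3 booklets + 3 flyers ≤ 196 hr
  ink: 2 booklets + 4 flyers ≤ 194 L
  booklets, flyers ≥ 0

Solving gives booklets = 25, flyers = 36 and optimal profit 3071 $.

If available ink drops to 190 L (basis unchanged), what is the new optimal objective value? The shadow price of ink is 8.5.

3037

Δb = -4, so new z* = 3071 + (8.5)·(-4) = 3071 − 34 = 3037.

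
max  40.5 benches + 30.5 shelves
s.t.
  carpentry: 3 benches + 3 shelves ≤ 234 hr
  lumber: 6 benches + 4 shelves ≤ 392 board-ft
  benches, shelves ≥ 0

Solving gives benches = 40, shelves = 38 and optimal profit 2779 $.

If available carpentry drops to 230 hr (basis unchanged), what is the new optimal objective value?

2765

Both carpentry and lumber are binding at x*.
From A_Bᵀ y = c: 3·y_carpentry + 6·y_lumber = 40.5; 3·y_carpentry + 4·y_lumber = 30.5.
Solving: y_carpentry = 3.5, y_lumber = 5.
Δz = y_carpentry·Δb = 3.5 × (-4) = -14, so new z* = 2779 − 14 = 2765.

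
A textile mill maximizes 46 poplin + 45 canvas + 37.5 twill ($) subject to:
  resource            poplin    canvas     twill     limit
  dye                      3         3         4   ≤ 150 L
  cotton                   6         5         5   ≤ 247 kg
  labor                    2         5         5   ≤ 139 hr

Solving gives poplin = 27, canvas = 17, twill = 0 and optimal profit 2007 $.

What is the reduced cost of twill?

-7.5

Binding: cotton and labor. Non-binding: dye (18 unused).
Since dye is not tight, its dual is 0.
From A_Bᵀ y = c: 6·y_cotton + 2·y_labor = 46; 5·y_cotton + 5·y_labor = 45.
→ y_cotton = 7 and y_labor = 2.
Reduced cost of twill: c₃ − yᵀa₃ = 37.5 − (7·5 + 2·5) = 37.5 − 45 = -7.5.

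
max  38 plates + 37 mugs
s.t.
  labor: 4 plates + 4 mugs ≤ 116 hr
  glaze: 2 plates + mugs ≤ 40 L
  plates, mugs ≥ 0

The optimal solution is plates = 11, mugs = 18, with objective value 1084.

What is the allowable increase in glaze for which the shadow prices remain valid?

Binding constraints: labor, glaze. The basis is B = [[4,4],[2,1]] with det -4.
Per unit increase in glaze, x* moves by d = (1, -1).
The basis stays optimal until mugs reaches 0; allowable increase = 18 L.

18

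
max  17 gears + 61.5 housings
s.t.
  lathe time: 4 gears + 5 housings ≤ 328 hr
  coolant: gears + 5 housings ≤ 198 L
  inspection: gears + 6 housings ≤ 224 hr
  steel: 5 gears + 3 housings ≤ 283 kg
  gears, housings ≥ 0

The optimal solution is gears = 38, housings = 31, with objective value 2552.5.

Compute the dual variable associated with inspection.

At the optimum: lathe time uses 307 of 328 (slack = 21); coolant uses 193 of 198 (slack = 5); inspection uses 224 of 224 (binding); steel uses 283 of 283 (binding).
By complementary slackness, y = 0 for the non-binding constraints.
The binding rows give the dual system: 1·y_inspection + 5·y_steel = 17 and 6·y_inspection + 3·y_steel = 61.5.
→ y_inspection = 9.5 and y_steel = 1.5.
Shadow price of inspection = 9.5.

9.5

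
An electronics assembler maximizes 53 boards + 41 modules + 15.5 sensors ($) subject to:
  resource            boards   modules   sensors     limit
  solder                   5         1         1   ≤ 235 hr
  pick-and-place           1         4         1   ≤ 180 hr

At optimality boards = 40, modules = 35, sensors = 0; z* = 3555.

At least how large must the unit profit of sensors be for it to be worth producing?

Check each constraint at x*: solder 235/235 (tight); pick-and-place 180/180 (tight).
From A_Bᵀ y = c: 5·y_solder + 1·y_pick-and-place = 53; 1·y_solder + 4·y_pick-and-place = 41.
Solving: y_solder = 9, y_pick-and-place = 8.
sensors enters the basis when its profit ≥ yᵀa₃ = 9·1 + 8·1 = 17.

17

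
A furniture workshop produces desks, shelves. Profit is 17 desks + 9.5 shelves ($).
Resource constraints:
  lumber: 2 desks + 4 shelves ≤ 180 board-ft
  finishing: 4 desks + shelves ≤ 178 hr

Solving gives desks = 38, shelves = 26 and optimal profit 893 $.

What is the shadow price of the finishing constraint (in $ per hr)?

At the optimum: lumber uses 180 of 180 (binding); finishing uses 178 of 178 (binding).
From A_Bᵀ y = c: 2·y_lumber + 4·y_finishing = 17; 4·y_lumber + 1·y_finishing = 9.5.
→ y_lumber = 1.5 and y_finishing = 3.5.
Shadow price of finishing = 3.5.

3.5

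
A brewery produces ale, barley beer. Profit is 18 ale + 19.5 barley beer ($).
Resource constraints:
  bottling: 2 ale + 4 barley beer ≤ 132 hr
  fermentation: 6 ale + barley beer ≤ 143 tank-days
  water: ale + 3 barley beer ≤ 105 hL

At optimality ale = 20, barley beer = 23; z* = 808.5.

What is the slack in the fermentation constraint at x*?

0

fermentation used = 6·20 + 1·23 = 143; slack = 143 − 143 = 0.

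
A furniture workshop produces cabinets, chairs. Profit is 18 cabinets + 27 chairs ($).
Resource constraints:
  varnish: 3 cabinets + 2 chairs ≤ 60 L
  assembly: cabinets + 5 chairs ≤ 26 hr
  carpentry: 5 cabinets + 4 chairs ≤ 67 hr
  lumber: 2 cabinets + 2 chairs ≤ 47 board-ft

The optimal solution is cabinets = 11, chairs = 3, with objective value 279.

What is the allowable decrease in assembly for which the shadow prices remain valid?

Binding constraints: assembly, carpentry. The basis is B = [[1,5],[5,4]] with det -21.
Per unit decrease in assembly, x* moves by d = (0.1905, -0.2381).
The basis stays optimal until chairs reaches 0; allowable decrease = 12.6 hr.

12.6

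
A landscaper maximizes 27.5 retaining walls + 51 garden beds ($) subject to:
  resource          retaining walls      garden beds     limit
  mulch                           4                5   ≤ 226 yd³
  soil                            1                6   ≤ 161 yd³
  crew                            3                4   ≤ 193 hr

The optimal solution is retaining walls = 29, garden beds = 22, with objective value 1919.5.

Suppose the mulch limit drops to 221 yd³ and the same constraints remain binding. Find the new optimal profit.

1889.5

Check each constraint at x*: mulch 226/226 (tight); soil 161/161 (tight); crew 175/193 (slack 18).
Since crew is not tight, its dual is 0.
Dual feasibility on the basic columns requires 4·y_mulch + 1·y_soil = 27.5, 5·y_mulch + 6·y_soil = 51.
Solving: y_mulch = 6, y_soil = 3.5.
Δz = y_mulch·Δb = 6 × (-5) = -30, so new z* = 1919.5 − 30 = 1889.5.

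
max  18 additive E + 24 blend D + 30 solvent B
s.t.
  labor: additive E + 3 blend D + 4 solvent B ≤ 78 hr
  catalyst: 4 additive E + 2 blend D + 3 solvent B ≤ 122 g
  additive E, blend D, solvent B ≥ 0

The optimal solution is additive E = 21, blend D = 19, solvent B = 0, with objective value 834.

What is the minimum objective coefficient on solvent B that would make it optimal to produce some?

33

Check each constraint at x*: labor 78/78 (tight); catalyst 122/122 (tight).
From A_Bᵀ y = c: 1·y_labor + 4·y_catalyst = 18; 3·y_labor + 2·y_catalyst = 24.
This yields shadow prices y_labor = 6, y_catalyst = 3.
solvent B enters the basis when its profit ≥ yᵀa₃ = 6·4 + 3·3 = 33.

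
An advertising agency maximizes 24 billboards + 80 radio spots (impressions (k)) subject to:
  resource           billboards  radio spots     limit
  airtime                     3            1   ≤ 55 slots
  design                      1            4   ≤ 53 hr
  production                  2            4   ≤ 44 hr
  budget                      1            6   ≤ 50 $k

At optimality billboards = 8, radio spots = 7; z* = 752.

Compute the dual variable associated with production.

At the optimum: airtime uses 31 of 55 (slack = 24); design uses 36 of 53 (slack = 17); production uses 44 of 44 (binding); budget uses 50 of 50 (binding).
Slack constraints have shadow price 0 (complementary slackness).
Dual feasibility on the basic columns requires 2·y_production + 1·y_budget = 24, 4·y_production + 6·y_budget = 80.
→ y_production = 8 and y_budget = 8.
Shadow price of production = 8.

8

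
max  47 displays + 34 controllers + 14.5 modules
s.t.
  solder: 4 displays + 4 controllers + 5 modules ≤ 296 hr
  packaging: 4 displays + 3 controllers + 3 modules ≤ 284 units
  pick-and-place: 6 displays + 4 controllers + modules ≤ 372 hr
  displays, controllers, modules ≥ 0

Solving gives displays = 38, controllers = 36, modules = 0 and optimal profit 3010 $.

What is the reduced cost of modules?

-2

Binding: solder and pick-and-place. Non-binding: packaging (24 unused).
By complementary slackness, y = 0 for the non-binding constraint.
Dual feasibility on the basic columns requires 4·y_solder + 6·y_pick-and-place = 47, 4·y_solder + 4·y_pick-and-place = 34.
→ y_solder = 2 and y_pick-and-place = 6.5.
Reduced cost of modules: c₃ − yᵀa₃ = 14.5 − (2·5 + 6.5·1) = 14.5 − 16.5 = -2.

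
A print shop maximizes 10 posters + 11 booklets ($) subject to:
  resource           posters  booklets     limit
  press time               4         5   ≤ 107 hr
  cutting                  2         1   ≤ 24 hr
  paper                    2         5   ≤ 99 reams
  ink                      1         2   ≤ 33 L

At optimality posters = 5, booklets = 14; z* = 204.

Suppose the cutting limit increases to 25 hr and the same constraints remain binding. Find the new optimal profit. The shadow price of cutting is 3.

Δb = 1, so new z* = 204 + (3)·(1) = 204 + 3 = 207.

207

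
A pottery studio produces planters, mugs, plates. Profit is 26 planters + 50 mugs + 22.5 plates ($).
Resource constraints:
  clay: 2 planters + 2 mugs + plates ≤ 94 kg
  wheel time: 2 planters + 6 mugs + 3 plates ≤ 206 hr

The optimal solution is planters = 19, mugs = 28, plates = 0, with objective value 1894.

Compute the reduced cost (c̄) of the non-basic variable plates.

Check each constraint at x*: clay 94/94 (tight); wheel time 206/206 (tight).
Dual feasibility on the basic columns requires 2·y_clay + 2·y_wheel time = 26, 2·y_clay + 6·y_wheel time = 50.
This yields shadow prices y_clay = 7, y_wheel time = 6.
Reduced cost of plates: c₃ − yᵀa₃ = 22.5 − (7·1 + 6·3) = 22.5 − 25 = -2.5.

-2.5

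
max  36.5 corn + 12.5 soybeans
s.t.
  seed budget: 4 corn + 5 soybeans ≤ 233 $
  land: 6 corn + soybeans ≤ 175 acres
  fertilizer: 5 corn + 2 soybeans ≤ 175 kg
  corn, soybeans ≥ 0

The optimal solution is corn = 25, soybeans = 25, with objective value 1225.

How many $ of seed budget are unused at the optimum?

seed budget used = 4·25 + 5·25 = 225; slack = 233 − 225 = 8.

8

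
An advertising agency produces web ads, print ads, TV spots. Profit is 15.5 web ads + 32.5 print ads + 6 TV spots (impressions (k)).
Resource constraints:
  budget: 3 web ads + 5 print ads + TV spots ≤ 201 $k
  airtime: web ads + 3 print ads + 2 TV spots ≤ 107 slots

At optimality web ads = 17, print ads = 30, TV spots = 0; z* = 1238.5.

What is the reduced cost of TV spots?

Check each constraint at x*: budget 201/201 (tight); airtime 107/107 (tight).
Dual feasibility on the basic columns requires 3·y_budget + 1·y_airtime = 15.5, 5·y_budget + 3·y_airtime = 32.5.
Solving: y_budget = 3.5, y_airtime = 5.
Reduced cost of TV spots: c₃ − yᵀa₃ = 6 − (3.5·1 + 5·2) = 6 − 13.5 = -7.5.

-7.5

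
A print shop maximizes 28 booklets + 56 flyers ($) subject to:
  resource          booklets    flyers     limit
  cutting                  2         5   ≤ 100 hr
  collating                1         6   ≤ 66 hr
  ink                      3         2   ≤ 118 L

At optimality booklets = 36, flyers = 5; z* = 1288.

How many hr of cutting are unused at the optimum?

cutting used = 2·36 + 5·5 = 97; slack = 100 − 97 = 3.

3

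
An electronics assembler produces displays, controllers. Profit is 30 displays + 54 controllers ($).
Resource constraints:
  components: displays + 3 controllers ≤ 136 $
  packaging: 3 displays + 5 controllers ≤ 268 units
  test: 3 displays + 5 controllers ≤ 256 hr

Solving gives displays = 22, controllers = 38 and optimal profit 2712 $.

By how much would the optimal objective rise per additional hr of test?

9

At the optimum: components uses 136 of 136 (binding); packaging uses 256 of 268 (slack = 12); test uses 256 of 256 (binding).
Since packaging is not tight, its dual is 0.
The binding rows give the dual system: 1·y_components + 3·y_test = 30 and 3·y_components + 5·y_test = 54.
This yields shadow prices y_components = 3, y_test = 9.
Shadow price of test = 9.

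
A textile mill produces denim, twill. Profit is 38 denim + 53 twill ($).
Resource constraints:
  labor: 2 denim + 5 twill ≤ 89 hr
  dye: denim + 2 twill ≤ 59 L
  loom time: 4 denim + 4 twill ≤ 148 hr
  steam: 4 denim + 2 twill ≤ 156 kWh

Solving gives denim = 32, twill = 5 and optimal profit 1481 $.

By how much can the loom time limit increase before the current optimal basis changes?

Binding constraints: labor, loom time. The basis is B = [[2,5],[4,4]] with det -12.
Per unit increase in loom time, x* moves by d = (0.4167, -0.1667).
The basis stays optimal until steam becomes binding; allowable increase = 13.5 hr.

13.5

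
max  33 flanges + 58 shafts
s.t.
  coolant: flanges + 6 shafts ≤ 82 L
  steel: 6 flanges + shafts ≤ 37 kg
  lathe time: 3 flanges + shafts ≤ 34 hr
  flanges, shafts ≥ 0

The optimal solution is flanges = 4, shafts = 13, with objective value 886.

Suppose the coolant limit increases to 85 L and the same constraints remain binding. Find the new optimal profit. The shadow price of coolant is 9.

913

Δb = 3, so new z* = 886 + (9)·(3) = 886 + 27 = 913.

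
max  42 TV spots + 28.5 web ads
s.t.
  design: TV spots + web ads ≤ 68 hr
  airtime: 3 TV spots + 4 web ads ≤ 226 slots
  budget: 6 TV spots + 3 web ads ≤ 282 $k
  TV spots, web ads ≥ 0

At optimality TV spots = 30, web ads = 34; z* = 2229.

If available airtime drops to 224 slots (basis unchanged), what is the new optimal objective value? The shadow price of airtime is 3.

2223

Δb = -2, so new z* = 2229 + (3)·(-2) = 2229 − 6 = 2223.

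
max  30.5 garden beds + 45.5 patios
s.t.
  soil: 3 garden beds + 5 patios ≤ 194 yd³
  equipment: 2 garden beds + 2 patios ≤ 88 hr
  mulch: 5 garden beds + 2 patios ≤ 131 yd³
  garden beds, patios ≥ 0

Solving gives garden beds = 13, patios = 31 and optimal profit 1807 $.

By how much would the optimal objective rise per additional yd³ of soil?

7.5

At the optimum: soil uses 194 of 194 (binding); equipment uses 88 of 88 (binding); mulch uses 127 of 131 (slack = 4).
Since mulch is not tight, its dual is 0.
From A_Bᵀ y = c: 3·y_soil + 2·y_equipment = 30.5; 5·y_soil + 2·y_equipment = 45.5.
Solving: y_soil = 7.5, y_equipment = 4.
Shadow price of soil = 7.5.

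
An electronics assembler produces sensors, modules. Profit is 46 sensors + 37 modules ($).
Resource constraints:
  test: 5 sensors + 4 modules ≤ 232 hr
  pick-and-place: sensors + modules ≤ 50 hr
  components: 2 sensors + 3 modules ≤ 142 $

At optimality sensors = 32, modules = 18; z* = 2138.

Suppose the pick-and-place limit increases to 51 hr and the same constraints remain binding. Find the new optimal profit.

2139

Check each constraint at x*: test 232/232 (tight); pick-and-place 50/50 (tight); components 118/142 (slack 24).
Since components is not tight, its dual is 0.
Dual feasibility on the basic columns requires 5·y_test + 1·y_pick-and-place = 46, 4·y_test + 1·y_pick-and-place = 37.
Solving: y_test = 9, y_pick-and-place = 1.
Δz = y_pick-and-place·Δb = 1 × (1) = 1, so new z* = 2138 + 1 = 2139.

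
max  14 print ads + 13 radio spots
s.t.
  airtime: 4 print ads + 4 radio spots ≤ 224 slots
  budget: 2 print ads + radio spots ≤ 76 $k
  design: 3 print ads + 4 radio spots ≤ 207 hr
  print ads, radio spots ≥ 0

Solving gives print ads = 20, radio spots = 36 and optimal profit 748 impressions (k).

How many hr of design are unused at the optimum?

3

design used = 3·20 + 4·36 = 204; slack = 207 − 204 = 3.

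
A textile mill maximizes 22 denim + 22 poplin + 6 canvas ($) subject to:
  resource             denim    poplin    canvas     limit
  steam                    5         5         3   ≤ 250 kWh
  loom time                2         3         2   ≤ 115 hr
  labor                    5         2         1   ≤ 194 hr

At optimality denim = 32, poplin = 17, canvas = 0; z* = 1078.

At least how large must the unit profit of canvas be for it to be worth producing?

Binding: loom time and labor. Non-binding: steam (5 unused).
Slack constraints have shadow price 0 (complementary slackness).
Dual feasibility on the basic columns requires 2·y_loom time + 5·y_labor = 22, 3·y_loom time + 2·y_labor = 22.
This yields shadow prices y_loom time = 6, y_labor = 2.
canvas enters the basis when its profit ≥ yᵀa₃ = 6·2 + 2·1 = 14.

14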